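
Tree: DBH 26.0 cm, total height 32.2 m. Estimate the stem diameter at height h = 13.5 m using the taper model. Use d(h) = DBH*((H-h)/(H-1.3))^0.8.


Taper: d(h) = DBH * ((H - h) / (H - 1.3))^0.8
Numerator = H - h = 32.2 - 13.5 = 18.7 m
Denominator = H - 1.3 = 32.2 - 1.3 = 30.9 m
Ratio = 18.7 / 30.9 = 0.60518
d = 26.0 * 0.60518^0.8 = 17.4 cm

17.4


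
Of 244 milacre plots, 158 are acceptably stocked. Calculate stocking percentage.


Formula: Stocking % = stocked plots / total plots * 100
Stocking = 158 / 244 * 100
Stocking = 0.6475 * 100 = 64.8%

64.8


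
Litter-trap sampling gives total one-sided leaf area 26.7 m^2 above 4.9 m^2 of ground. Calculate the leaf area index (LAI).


Formula: LAI = total leaf area / ground area  (dimensionless)
LAI = 26.7 m^2 / 4.9 m^2
LAI = 5.45

5.45


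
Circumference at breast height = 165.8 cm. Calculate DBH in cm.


Formula: DBH = C / pi
DBH = 165.8 / pi
pi = 3.14159...
DBH = 52.8 cm

52.8


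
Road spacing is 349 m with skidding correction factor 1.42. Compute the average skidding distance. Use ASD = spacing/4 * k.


Formula: ASD = (spacing / 4) * correction
Uncorrected distance = spacing / 4 = 349 / 4 = 87.25 m
ASD = 87.25 * 1.42 = 124 m

124


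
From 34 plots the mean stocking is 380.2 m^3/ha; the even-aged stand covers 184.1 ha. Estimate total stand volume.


Formula: Total Volume = Mean Volume per ha * Total Area
Total Volume = 380.2 m^3/ha * 184.1 ha
Total Volume = 69995 m^3

69995


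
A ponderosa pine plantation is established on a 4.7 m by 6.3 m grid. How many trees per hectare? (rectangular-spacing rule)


Formula: TPH = 10000 m^2/ha / (spacing_x * spacing_y)
Area per tree = 4.7 m * 6.3 m = 29.61 m^2
TPH = 10000 / 29.61 = 338 trees/ha

338


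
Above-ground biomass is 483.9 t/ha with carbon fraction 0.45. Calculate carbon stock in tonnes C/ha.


Formula: Carbon Stock = Biomass * Carbon Fraction
C = 483.9 t/ha * 0.45
C = 217.8 t C/ha

217.8


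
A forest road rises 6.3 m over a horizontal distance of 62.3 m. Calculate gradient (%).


Formula: Gradient = rise / run * 100
Gradient = 6.3 / 62.3 * 100 = 10.1%

10.1


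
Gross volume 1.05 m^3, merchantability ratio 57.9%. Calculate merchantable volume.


Formula: MV = V_total * (merchantable_pct / 100)
Merchantable fraction = 57.9% / 100 = 0.579
MV = 1.05 m^3 * 0.579 = 0.608 m^3

0.608


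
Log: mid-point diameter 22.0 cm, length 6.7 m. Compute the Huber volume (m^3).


Huber: V = Am * L,  Am = pi*(Dm/200)^2
Am = pi*(22.0/200)^2 = 0.038013 m^2
V = 0.038013*6.7 = 0.2547 m^3

0.2547


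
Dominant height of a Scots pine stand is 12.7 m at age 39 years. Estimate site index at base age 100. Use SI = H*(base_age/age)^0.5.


Formula: SI = H_dom * (base_age / age)^0.5
Age ratio = 100 / 39 = 2.5641
sqrt(age_ratio) = 1.60128
SI = 12.7 * 1.60128 = 20.3 m

20.3


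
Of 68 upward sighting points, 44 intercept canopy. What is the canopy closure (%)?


Formula: Canopy closure = covered points / total points * 100
Closure = 44 / 68 * 100
Closure = 0.6471 * 100 = 64.7%

64.7


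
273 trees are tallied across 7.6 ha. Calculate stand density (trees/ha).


Formula: Stand Density = N_trees / Area_ha
Density = 273 trees / 7.6 ha
Density = 36 trees/ha

36


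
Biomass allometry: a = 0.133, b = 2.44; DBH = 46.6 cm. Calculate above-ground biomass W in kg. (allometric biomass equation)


Formula: W = a * DBH^b  (allometric power law)
DBH^b = 46.6^2.44 = 11772.3086
W = 0.133 * 11772.3086 = 1565.7 kg

1565.7


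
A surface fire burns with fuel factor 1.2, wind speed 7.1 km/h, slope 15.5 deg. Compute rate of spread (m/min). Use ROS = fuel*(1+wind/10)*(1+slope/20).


Formula: ROS = fuel * (1 + wind/10) * (1 + slope/20)
Wind factor = 1 + 7.1/10 = 1.71
Slope factor = 1 + 15.5/20 = 1.775
ROS = 1.2 * 1.71 * 1.775 = 3.64 m/min

3.64


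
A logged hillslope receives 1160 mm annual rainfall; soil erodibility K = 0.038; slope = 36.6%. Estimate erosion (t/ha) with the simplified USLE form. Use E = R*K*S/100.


Formula: E = R * K * S / 100  (simplified USLE)
R * K = 1160 * 0.038 = 44.08
E = 44.08 * 36.6 / 100 = 16.13 t/ha

16.13


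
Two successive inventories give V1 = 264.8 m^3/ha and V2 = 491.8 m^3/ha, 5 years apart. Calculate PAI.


Formula: PAI = (V_T2 - V_T1) / (T2 - T1)
Volume increment = 491.8 - 264.8 = 227.0 m^3/ha
PAI = 227.0 / 5 = 45.4 m^3/ha/year

45.4


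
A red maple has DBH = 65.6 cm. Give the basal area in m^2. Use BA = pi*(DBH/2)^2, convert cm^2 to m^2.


Formula: BA = pi * (DBH/2)^2 / 10000  (cm^2 to m^2)
Radius = DBH/2 = 65.6/2 = 32.8 cm
BA = pi * 32.8^2 / 10000
   = 3379.851 cm^2 / 10000
   = 0.338 m^2

0.338


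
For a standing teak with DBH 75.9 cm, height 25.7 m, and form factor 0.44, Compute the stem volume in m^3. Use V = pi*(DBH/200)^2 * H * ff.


Formula: V = pi * (DBH/200)^2 * H * ff
Radius = DBH/200 = 75.9/200 = 0.3795 m
Radius^2 = 0.3795^2 = 0.14402025 m^2
V = pi * 0.14402025 * 25.7 * 0.44
V = 5.116 m^3

5.116


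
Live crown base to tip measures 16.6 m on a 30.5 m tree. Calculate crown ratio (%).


Formula: Crown Ratio = (Crown Length / Total Height) * 100
CR = (16.6 m / 30.5 m) * 100
CR = 0.5443 * 100 = 54.4%

54.4


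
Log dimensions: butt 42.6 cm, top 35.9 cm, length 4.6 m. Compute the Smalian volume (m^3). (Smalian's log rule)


Smalian: V = (A1 + A2)/2 * L,  A = pi*(D/200)^2
A1 = pi*(42.6/200)^2 = 0.142531 m^2
A2 = pi*(35.9/200)^2 = 0.101223 m^2
V = (0.142531+0.101223)/2*4.6 = 0.5606 m^3

0.5606


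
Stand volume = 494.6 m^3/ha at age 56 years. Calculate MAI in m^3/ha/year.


Formula: MAI = Total Volume / Stand Age
MAI = 494.6 m^3/ha / 56 years
MAI = 8.83 m^3/ha/year

8.83


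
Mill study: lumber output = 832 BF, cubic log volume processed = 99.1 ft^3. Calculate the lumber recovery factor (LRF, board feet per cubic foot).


Formula: LRF = Lumber Output (BF) / Log Input (ft^3)
LRF = 832 BF / 99.1 ft^3
LRF = 8.4 BF/ft^3

8.4


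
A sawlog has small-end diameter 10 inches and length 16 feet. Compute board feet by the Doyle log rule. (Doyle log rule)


Doyle: BF = (D - 4)^2 * L / 16
Adjusted diameter = 10 - 4 = 6 in
(D-4)^2 = 6^2 = 36
BF = 36 * 16 / 16 = 36 BF

36


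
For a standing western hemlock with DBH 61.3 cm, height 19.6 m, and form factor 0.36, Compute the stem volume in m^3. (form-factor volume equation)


Formula: V = pi * (DBH/200)^2 * H * ff
Radius = DBH/200 = 61.3/200 = 0.3065 m
Radius^2 = 0.3065^2 = 0.09394225 m^2
V = pi * 0.09394225 * 19.6 * 0.36
V = 2.082 m^3

2.082


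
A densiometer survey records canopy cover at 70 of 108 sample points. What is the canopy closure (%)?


Formula: Canopy closure = covered points / total points * 100
Closure = 70 / 108 * 100
Closure = 0.6481 * 100 = 64.8%

64.8


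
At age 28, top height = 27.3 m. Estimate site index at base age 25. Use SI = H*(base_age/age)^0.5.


Formula: SI = H_dom * (base_age / age)^0.5
Age ratio = 25 / 28 = 0.89286
sqrt(age_ratio) = 0.94491
SI = 27.3 * 0.94491 = 25.8 m

25.8


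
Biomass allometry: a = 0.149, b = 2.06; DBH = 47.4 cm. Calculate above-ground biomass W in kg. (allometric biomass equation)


Formula: W = a * DBH^b  (allometric power law)
DBH^b = 47.4^2.06 = 2832.0661
W = 0.149 * 2832.0661 = 422.0 kg

422.0


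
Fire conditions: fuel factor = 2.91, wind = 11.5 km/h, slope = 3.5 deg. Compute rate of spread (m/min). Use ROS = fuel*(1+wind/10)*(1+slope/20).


Formula: ROS = fuel * (1 + wind/10) * (1 + slope/20)
Wind factor = 1 + 11.5/10 = 2.15
Slope factor = 1 + 3.5/20 = 1.175
ROS = 2.91 * 2.15 * 1.175 = 7.35 m/min

7.35


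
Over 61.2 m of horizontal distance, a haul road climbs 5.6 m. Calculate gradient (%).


Formula: Gradient = rise / run * 100
Gradient = 5.6 / 61.2 * 100 = 9.2%

9.2


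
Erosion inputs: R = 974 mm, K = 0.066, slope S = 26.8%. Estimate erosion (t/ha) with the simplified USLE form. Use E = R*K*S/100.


Formula: E = R * K * S / 100  (simplified USLE)
R * K = 974 * 0.066 = 64.284
E = 64.284 * 26.8 / 100 = 17.23 t/ha

17.23


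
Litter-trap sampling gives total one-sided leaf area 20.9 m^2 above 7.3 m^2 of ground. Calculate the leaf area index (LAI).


Formula: LAI = total leaf area / ground area  (dimensionless)
LAI = 20.9 m^2 / 7.3 m^2
LAI = 2.86

2.86


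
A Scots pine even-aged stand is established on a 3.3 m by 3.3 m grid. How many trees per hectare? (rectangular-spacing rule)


Formula: TPH = 10000 m^2/ha / (spacing_x * spacing_y)
Area per tree = 3.3 m * 3.3 m = 10.89 m^2
TPH = 10000 / 10.89 = 918 trees/ha

918


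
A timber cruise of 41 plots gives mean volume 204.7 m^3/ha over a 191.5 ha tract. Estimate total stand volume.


Formula: Total Volume = Mean Volume per ha * Total Area
Total Volume = 204.7 m^3/ha * 191.5 ha
Total Volume = 39200 m^3

39200


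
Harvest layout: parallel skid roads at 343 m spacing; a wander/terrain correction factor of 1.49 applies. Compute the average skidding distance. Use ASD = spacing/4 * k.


Formula: ASD = (spacing / 4) * correction
Uncorrected distance = spacing / 4 = 343 / 4 = 85.75 m
ASD = 85.75 * 1.49 = 128 m

128


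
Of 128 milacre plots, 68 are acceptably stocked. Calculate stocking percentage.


Formula: Stocking % = stocked plots / total plots * 100
Stocking = 68 / 128 * 100
Stocking = 0.5312 * 100 = 53.1%

53.1


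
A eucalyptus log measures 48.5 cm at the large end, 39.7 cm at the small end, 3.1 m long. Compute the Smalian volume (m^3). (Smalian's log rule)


Smalian: V = (A1 + A2)/2 * L,  A = pi*(D/200)^2
A1 = pi*(48.5/200)^2 = 0.184745 m^2
A2 = pi*(39.7/200)^2 = 0.123786 m^2
V = (0.184745+0.123786)/2*3.1 = 0.4782 m^3

0.4782


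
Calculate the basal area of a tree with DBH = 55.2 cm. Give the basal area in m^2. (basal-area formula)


Formula: BA = pi * (DBH/2)^2 / 10000  (cm^2 to m^2)
Radius = DBH/2 = 55.2/2 = 27.6 cm
BA = pi * 27.6^2 / 10000
   = 2393.1396 cm^2 / 10000
   = 0.2393 m^2

0.2393


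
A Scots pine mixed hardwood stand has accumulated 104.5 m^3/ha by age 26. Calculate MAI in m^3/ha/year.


Formula: MAI = Total Volume / Stand Age
MAI = 104.5 m^3/ha / 26 years
MAI = 4.02 m^3/ha/year

4.02


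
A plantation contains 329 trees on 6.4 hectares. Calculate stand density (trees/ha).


Formula: Stand Density = N_trees / Area_ha
Density = 329 trees / 6.4 ha
Density = 51 trees/ha

51


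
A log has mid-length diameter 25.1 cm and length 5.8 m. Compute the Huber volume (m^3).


Huber: V = Am * L,  Am = pi*(Dm/200)^2
Am = pi*(25.1/200)^2 = 0.049481 m^2
V = 0.049481*5.8 = 0.287 m^3

0.287


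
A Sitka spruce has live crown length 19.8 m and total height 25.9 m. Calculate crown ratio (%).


Formula: Crown Ratio = (Crown Length / Total Height) * 100
CR = (19.8 m / 25.9 m) * 100
CR = 0.7645 * 100 = 76.4%

76.4


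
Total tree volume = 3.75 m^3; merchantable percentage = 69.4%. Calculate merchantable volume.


Formula: MV = V_total * (merchantable_pct / 100)
Merchantable fraction = 69.4% / 100 = 0.694
MV = 3.75 m^3 * 0.694 = 2.603 m^3

2.603


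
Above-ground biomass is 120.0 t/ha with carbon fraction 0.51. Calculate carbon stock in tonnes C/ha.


Formula: Carbon Stock = Biomass * Carbon Fraction
C = 120.0 t/ha * 0.51
C = 61.2 t C/ha

61.2


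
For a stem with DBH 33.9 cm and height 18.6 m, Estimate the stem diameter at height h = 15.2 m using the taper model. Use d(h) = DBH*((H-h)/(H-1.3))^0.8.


Taper: d(h) = DBH * ((H - h) / (H - 1.3))^0.8
Numerator = H - h = 18.6 - 15.2 = 3.4 m
Denominator = H - 1.3 = 18.6 - 1.3 = 17.3 m
Ratio = 3.4 / 17.3 = 0.19653
d = 33.9 * 0.19653^0.8 = 9.2 cm

9.2


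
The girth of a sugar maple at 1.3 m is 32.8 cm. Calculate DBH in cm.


Formula: DBH = C / pi
DBH = 32.8 / pi
pi = 3.14159...
DBH = 10.4 cm

10.4


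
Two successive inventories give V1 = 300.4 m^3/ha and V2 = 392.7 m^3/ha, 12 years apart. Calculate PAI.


Formula: PAI = (V_T2 - V_T1) / (T2 - T1)
Volume increment = 392.7 - 300.4 = 92.3 m^3/ha
PAI = 92.3 / 12 = 7.69 m^3/ha/year

7.69


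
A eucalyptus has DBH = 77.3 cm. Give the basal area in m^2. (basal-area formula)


Formula: BA = pi * (DBH/2)^2 / 10000  (cm^2 to m^2)
Radius = DBH/2 = 77.3/2 = 38.65 cm
BA = pi * 38.65^2 / 10000
   = 4692.9818 cm^2 / 10000
   = 0.4693 m^2

0.4693


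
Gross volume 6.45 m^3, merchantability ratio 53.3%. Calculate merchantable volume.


Formula: MV = V_total * (merchantable_pct / 100)
Merchantable fraction = 53.3% / 100 = 0.533
MV = 6.45 m^3 * 0.533 = 3.438 m^3

3.438


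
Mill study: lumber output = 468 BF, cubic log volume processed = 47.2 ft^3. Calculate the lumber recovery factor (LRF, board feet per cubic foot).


Formula: LRF = Lumber Output (BF) / Log Input (ft^3)
LRF = 468 BF / 47.2 ft^3
LRF = 9.92 BF/ft^3

9.92


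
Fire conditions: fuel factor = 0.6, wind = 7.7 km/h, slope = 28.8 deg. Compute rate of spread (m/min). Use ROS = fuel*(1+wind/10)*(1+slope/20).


Formula: ROS = fuel * (1 + wind/10) * (1 + slope/20)
Wind factor = 1 + 7.7/10 = 1.77
Slope factor = 1 + 28.8/20 = 2.44
ROS = 0.6 * 1.77 * 2.44 = 2.59 m/min

2.59


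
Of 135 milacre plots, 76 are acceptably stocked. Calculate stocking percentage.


Formula: Stocking % = stocked plots / total plots * 100
Stocking = 76 / 135 * 100
Stocking = 0.563 * 100 = 56.3%

56.3


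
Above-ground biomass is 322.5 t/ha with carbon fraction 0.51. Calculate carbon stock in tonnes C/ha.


Formula: Carbon Stock = Biomass * Carbon Fraction
C = 322.5 t/ha * 0.51
C = 164.5 t C/ha

164.5


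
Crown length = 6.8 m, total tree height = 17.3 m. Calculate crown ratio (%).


Formula: Crown Ratio = (Crown Length / Total Height) * 100
CR = (6.8 m / 17.3 m) * 100
CR = 0.3931 * 100 = 39.3%

39.3


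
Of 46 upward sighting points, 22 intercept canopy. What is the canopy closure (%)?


Formula: Canopy closure = covered points / total points * 100
Closure = 22 / 46 * 100
Closure = 0.4783 * 100 = 47.8%

47.8


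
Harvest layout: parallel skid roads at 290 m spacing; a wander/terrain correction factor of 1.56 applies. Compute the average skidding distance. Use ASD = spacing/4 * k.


Formula: ASD = (spacing / 4) * correction
Uncorrected distance = spacing / 4 = 290 / 4 = 72.5 m
ASD = 72.5 * 1.56 = 113 m

113


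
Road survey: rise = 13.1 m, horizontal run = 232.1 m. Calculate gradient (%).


Formula: Gradient = rise / run * 100
Gradient = 13.1 / 232.1 * 100 = 5.6%

5.6


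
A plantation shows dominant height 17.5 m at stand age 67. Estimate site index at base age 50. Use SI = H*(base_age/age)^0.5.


Formula: SI = H_dom * (base_age / age)^0.5
Age ratio = 50 / 67 = 0.74627
sqrt(age_ratio) = 0.86387
SI = 17.5 * 0.86387 = 15.1 m

15.1


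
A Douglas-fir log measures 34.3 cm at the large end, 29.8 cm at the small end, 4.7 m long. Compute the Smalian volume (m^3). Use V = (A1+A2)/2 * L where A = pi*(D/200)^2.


Smalian: V = (A1 + A2)/2 * L,  A = pi*(D/200)^2
A1 = pi*(34.3/200)^2 = 0.092401 m^2
A2 = pi*(29.8/200)^2 = 0.069746 m^2
V = (0.092401+0.069746)/2*4.7 = 0.381 m^3

0.381


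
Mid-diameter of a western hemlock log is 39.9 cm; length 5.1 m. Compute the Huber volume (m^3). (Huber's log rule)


Huber: V = Am * L,  Am = pi*(Dm/200)^2
Am = pi*(39.9/200)^2 = 0.125036 m^2
V = 0.125036*5.1 = 0.6377 m^3

0.6377


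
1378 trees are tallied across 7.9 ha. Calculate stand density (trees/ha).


Formula: Stand Density = N_trees / Area_ha
Density = 1378 trees / 7.9 ha
Density = 174 trees/ha

174


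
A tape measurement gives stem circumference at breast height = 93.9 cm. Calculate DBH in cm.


Formula: DBH = C / pi
DBH = 93.9 / pi
pi = 3.14159...
DBH = 29.9 cm

29.9


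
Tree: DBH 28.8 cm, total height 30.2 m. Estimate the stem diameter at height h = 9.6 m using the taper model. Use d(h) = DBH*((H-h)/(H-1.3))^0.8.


Taper: d(h) = DBH * ((H - h) / (H - 1.3))^0.8
Numerator = H - h = 30.2 - 9.6 = 20.6 m
Denominator = H - 1.3 = 30.2 - 1.3 = 28.9 m
Ratio = 20.6 / 28.9 = 0.7128
d = 28.8 * 0.7128^0.8 = 22.0 cm

22.0


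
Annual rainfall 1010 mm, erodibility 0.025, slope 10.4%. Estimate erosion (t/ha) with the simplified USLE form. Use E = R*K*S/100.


Formula: E = R * K * S / 100  (simplified USLE)
R * K = 1010 * 0.025 = 25.25
E = 25.25 * 10.4 / 100 = 2.63 t/ha

2.63


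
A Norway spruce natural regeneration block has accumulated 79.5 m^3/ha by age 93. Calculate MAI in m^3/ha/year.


Formula: MAI = Total Volume / Stand Age
MAI = 79.5 m^3/ha / 93 years
MAI = 0.85 m^3/ha/year

0.85


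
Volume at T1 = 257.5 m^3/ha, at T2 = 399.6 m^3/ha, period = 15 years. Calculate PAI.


Formula: PAI = (V_T2 - V_T1) / (T2 - T1)
Volume increment = 399.6 - 257.5 = 142.1 m^3/ha
PAI = 142.1 / 15 = 9.47 m^3/ha/year

9.47


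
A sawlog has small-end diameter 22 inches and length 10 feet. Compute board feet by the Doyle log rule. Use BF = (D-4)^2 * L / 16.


Doyle: BF = (D - 4)^2 * L / 16
Adjusted diameter = 22 - 4 = 18 in
(D-4)^2 = 18^2 = 324
BF = 324 * 10 / 16 = 203 BF

203


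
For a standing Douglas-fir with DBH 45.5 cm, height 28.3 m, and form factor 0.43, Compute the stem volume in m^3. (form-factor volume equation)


Formula: V = pi * (DBH/200)^2 * H * ff
Radius = DBH/200 = 45.5/200 = 0.2275 m
Radius^2 = 0.2275^2 = 0.05175625 m^2
V = pi * 0.05175625 * 28.3 * 0.43
V = 1.979 m^3

1.979


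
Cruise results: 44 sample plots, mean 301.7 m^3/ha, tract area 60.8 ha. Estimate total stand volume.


Formula: Total Volume = Mean Volume per ha * Total Area
Total Volume = 301.7 m^3/ha * 60.8 ha
Total Volume = 18343 m^3

18343


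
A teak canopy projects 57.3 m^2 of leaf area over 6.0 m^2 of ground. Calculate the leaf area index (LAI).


Formula: LAI = total leaf area / ground area  (dimensionless)
LAI = 57.3 m^2 / 6.0 m^2
LAI = 9.55

9.55


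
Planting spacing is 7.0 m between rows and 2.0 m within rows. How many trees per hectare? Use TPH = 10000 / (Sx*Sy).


Formula: TPH = 10000 m^2/ha / (spacing_x * spacing_y)
Area per tree = 7.0 m * 2.0 m = 14.0 m^2
TPH = 10000 / 14.0 = 714 trees/ha

714


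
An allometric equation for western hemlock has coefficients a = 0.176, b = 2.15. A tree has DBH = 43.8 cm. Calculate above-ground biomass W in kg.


Formula: W = a * DBH^b  (allometric power law)
DBH^b = 43.8^2.15 = 3381.9668
W = 0.176 * 3381.9668 = 595.2 kg

595.2


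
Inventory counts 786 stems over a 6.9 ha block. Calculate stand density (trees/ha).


Formula: Stand Density = N_trees / Area_ha
Density = 786 trees / 6.9 ha
Density = 114 trees/ha

114


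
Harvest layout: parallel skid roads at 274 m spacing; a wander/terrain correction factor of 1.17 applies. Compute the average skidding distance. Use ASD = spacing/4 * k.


Formula: ASD = (spacing / 4) * correction
Uncorrected distance = spacing / 4 = 274 / 4 = 68.5 m
ASD = 68.5 * 1.17 = 80 m

80


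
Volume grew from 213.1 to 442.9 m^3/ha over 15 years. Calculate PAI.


Formula: PAI = (V_T2 - V_T1) / (T2 - T1)
Volume increment = 442.9 - 213.1 = 229.8 m^3/ha
PAI = 229.8 / 15 = 15.32 m^3/ha/year

15.32


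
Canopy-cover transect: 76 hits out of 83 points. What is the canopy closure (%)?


Formula: Canopy closure = covered points / total points * 100
Closure = 76 / 83 * 100
Closure = 0.9157 * 100 = 91.6%

91.6


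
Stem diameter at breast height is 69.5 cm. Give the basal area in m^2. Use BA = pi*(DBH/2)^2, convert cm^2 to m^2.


Formula: BA = pi * (DBH/2)^2 / 10000  (cm^2 to m^2)
Radius = DBH/2 = 69.5/2 = 34.75 cm
BA = pi * 34.75^2 / 10000
   = 3793.6695 cm^2 / 10000
   = 0.3794 m^2

0.3794


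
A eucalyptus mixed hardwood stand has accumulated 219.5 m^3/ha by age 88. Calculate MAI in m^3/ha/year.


Formula: MAI = Total Volume / Stand Age
MAI = 219.5 m^3/ha / 88 years
MAI = 2.49 m^3/ha/year

2.49


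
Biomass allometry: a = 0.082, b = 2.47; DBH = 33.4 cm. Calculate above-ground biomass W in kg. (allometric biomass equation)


Formula: W = a * DBH^b  (allometric power law)
DBH^b = 33.4^2.47 = 5803.0161
W = 0.082 * 5803.0161 = 475.8 kg

475.8


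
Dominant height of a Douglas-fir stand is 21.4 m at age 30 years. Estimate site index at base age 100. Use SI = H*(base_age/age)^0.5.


Formula: SI = H_dom * (base_age / age)^0.5
Age ratio = 100 / 30 = 3.33333
sqrt(age_ratio) = 1.82574
SI = 21.4 * 1.82574 = 39.1 m

39.1


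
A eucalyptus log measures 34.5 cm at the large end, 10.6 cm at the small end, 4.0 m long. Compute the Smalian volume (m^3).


Smalian: V = (A1 + A2)/2 * L,  A = pi*(D/200)^2
A1 = pi*(34.5/200)^2 = 0.093482 m^2
A2 = pi*(10.6/200)^2 = 0.008825 m^2
V = (0.093482+0.008825)/2*4.0 = 0.2046 m^3

0.2046


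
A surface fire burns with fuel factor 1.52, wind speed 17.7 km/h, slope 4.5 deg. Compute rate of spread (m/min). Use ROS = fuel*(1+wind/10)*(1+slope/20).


Formula: ROS = fuel * (1 + wind/10) * (1 + slope/20)
Wind factor = 1 + 17.7/10 = 2.77
Slope factor = 1 + 4.5/20 = 1.225
ROS = 1.52 * 2.77 * 1.225 = 5.16 m/min

5.16


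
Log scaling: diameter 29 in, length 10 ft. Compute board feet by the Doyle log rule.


Doyle: BF = (D - 4)^2 * L / 16
Adjusted diameter = 29 - 4 = 25 in
(D-4)^2 = 25^2 = 625
BF = 625 * 10 / 16 = 391 BF

391


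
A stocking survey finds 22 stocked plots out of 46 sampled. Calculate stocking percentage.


Formula: Stocking % = stocked plots / total plots * 100
Stocking = 22 / 46 * 100
Stocking = 0.4783 * 100 = 47.8%

47.8


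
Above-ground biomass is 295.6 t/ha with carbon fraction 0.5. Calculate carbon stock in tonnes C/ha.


Formula: Carbon Stock = Biomass * Carbon Fraction
C = 295.6 t/ha * 0.5
C = 147.8 t C/ha

147.8


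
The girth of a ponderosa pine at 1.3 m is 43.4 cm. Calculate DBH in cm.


Formula: DBH = C / pi
DBH = 43.4 / pi
pi = 3.14159...
DBH = 13.8 cm

13.8


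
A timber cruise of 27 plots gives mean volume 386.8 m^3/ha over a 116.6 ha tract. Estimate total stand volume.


Formula: Total Volume = Mean Volume per ha * Total Area
Total Volume = 386.8 m^3/ha * 116.6 ha
Total Volume = 45101 m^3

45101


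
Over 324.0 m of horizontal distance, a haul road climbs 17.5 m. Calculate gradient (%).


Formula: Gradient = rise / run * 100
Gradient = 17.5 / 324.0 * 100 = 5.4%

5.4


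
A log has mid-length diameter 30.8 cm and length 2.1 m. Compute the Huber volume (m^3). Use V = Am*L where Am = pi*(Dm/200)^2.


Huber: V = Am * L,  Am = pi*(Dm/200)^2
Am = pi*(30.8/200)^2 = 0.074506 m^2
V = 0.074506*2.1 = 0.1565 m^3

0.1565


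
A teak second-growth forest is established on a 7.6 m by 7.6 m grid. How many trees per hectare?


Formula: TPH = 10000 m^2/ha / (spacing_x * spacing_y)
Area per tree = 7.6 m * 7.6 m = 57.76 m^2
TPH = 10000 / 57.76 = 173 trees/ha

173


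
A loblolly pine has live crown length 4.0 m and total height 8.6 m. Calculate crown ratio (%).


Formula: Crown Ratio = (Crown Length / Total Height) * 100
CR = (4.0 m / 8.6 m) * 100
CR = 0.4651 * 100 = 46.5%

46.5


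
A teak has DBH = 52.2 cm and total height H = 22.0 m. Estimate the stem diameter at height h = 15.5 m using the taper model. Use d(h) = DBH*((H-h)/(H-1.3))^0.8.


Taper: d(h) = DBH * ((H - h) / (H - 1.3))^0.8
Numerator = H - h = 22.0 - 15.5 = 6.5 m
Denominator = H - 1.3 = 22.0 - 1.3 = 20.7 m
Ratio = 6.5 / 20.7 = 0.31401
d = 52.2 * 0.31401^0.8 = 20.7 cm

20.7


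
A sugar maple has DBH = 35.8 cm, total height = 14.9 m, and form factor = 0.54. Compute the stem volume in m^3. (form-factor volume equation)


Formula: V = pi * (DBH/200)^2 * H * ff
Radius = DBH/200 = 35.8/200 = 0.179 m
Radius^2 = 0.179^2 = 0.032041 m^2
V = pi * 0.032041 * 14.9 * 0.54
V = 0.81 m^3

0.81


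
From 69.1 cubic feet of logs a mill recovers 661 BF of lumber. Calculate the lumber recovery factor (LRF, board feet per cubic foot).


Formula: LRF = Lumber Output (BF) / Log Input (ft^3)
LRF = 661 BF / 69.1 ft^3
LRF = 9.57 BF/ft^3

9.57


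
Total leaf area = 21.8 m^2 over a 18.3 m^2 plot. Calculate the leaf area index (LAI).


Formula: LAI = total leaf area / ground area  (dimensionless)
LAI = 21.8 m^2 / 18.3 m^2
LAI = 1.19

1.19


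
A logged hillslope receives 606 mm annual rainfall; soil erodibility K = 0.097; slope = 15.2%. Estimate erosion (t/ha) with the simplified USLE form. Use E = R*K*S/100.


Formula: E = R * K * S / 100  (simplified USLE)
R * K = 606 * 0.097 = 58.782
E = 58.782 * 15.2 / 100 = 8.93 t/ha

8.93


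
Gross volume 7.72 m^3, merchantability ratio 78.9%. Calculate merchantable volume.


Formula: MV = V_total * (merchantable_pct / 100)
Merchantable fraction = 78.9% / 100 = 0.789
MV = 7.72 m^3 * 0.789 = 6.091 m^3

6.091


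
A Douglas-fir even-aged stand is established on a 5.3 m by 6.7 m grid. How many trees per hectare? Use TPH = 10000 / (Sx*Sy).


Formula: TPH = 10000 m^2/ha / (spacing_x * spacing_y)
Area per tree = 5.3 m * 6.7 m = 35.51 m^2
TPH = 10000 / 35.51 = 282 trees/ha

282


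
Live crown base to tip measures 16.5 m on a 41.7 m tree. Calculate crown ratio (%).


Formula: Crown Ratio = (Crown Length / Total Height) * 100
CR = (16.5 m / 41.7 m) * 100
CR = 0.3957 * 100 = 39.6%

39.6


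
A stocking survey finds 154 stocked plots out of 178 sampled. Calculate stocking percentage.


Formula: Stocking % = stocked plots / total plots * 100
Stocking = 154 / 178 * 100
Stocking = 0.8652 * 100 = 86.5%

86.5


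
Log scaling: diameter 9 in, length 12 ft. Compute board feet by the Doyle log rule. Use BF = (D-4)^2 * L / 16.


Doyle: BF = (D - 4)^2 * L / 16
Adjusted diameter = 9 - 4 = 5 in
(D-4)^2 = 5^2 = 25
BF = 25 * 12 / 16 = 19 BF

19


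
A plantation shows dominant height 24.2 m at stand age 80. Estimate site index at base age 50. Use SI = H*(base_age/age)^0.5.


Formula: SI = H_dom * (base_age / age)^0.5
Age ratio = 50 / 80 = 0.625
sqrt(age_ratio) = 0.79057
SI = 24.2 * 0.79057 = 19.1 m

19.1


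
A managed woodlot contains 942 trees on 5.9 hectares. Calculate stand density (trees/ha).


Formula: Stand Density = N_trees / Area_ha
Density = 942 trees / 5.9 ha
Density = 160 trees/ha

160


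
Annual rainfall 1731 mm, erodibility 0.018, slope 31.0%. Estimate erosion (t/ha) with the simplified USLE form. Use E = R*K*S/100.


Formula: E = R * K * S / 100  (simplified USLE)
R * K = 1731 * 0.018 = 31.158
E = 31.158 * 31.0 / 100 = 9.66 t/ha

9.66


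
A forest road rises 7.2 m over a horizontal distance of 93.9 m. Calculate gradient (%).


Formula: Gradient = rise / run * 100
Gradient = 7.2 / 93.9 * 100 = 7.7%

7.7


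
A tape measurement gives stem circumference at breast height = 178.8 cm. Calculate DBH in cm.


Formula: DBH = C / pi
DBH = 178.8 / pi
pi = 3.14159...
DBH = 56.9 cm

56.9


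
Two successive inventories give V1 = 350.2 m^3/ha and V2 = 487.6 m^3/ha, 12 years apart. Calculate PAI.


Formula: PAI = (V_T2 - V_T1) / (T2 - T1)
Volume increment = 487.6 - 350.2 = 137.4 m^3/ha
PAI = 137.4 / 12 = 11.45 m^3/ha/year

11.45


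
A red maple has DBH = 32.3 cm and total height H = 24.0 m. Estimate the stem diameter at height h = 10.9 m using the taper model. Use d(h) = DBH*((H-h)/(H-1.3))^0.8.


Taper: d(h) = DBH * ((H - h) / (H - 1.3))^0.8
Numerator = H - h = 24.0 - 10.9 = 13.1 m
Denominator = H - 1.3 = 24.0 - 1.3 = 22.7 m
Ratio = 13.1 / 22.7 = 0.57709
d = 32.3 * 0.57709^0.8 = 20.8 cm

20.8


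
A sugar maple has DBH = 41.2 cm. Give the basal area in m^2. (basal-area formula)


Formula: BA = pi * (DBH/2)^2 / 10000  (cm^2 to m^2)
Radius = DBH/2 = 41.2/2 = 20.6 cm
BA = pi * 20.6^2 / 10000
   = 1333.1663 cm^2 / 10000
   = 0.1333 m^2

0.1333


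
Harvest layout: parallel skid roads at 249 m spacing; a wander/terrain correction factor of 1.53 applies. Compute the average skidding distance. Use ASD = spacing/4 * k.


Formula: ASD = (spacing / 4) * correction
Uncorrected distance = spacing / 4 = 249 / 4 = 62.25 m
ASD = 62.25 * 1.53 = 95 m

95


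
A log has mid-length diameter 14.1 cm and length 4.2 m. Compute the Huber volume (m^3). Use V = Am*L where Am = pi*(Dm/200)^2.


Huber: V = Am * L,  Am = pi*(Dm/200)^2
Am = pi*(14.1/200)^2 = 0.015615 m^2
V = 0.015615*4.2 = 0.0656 m^3

0.0656


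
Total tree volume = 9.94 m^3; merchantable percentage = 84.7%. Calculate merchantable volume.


Formula: MV = V_total * (merchantable_pct / 100)
Merchantable fraction = 84.7% / 100 = 0.847
MV = 9.94 m^3 * 0.847 = 8.419 m^3

8.419


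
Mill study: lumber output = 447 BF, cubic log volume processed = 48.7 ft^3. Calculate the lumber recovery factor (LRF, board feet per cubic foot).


Formula: LRF = Lumber Output (BF) / Log Input (ft^3)
LRF = 447 BF / 48.7 ft^3
LRF = 9.18 BF/ft^3

9.18


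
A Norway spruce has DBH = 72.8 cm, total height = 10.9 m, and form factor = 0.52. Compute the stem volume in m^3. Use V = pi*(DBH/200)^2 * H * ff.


Formula: V = pi * (DBH/200)^2 * H * ff
Radius = DBH/200 = 72.8/200 = 0.364 m
Radius^2 = 0.364^2 = 0.132496 m^2
V = pi * 0.132496 * 10.9 * 0.52
V = 2.359 m^3

2.359


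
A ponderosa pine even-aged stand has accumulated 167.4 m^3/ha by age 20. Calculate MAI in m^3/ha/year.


Formula: MAI = Total Volume / Stand Age
MAI = 167.4 m^3/ha / 20 years
MAI = 8.37 m^3/ha/year

8.37


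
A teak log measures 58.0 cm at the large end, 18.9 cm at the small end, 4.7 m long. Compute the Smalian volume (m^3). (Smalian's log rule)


Smalian: V = (A1 + A2)/2 * L,  A = pi*(D/200)^2
A1 = pi*(58.0/200)^2 = 0.264208 m^2
A2 = pi*(18.9/200)^2 = 0.028055 m^2
V = (0.264208+0.028055)/2*4.7 = 0.6868 m^3

0.6868


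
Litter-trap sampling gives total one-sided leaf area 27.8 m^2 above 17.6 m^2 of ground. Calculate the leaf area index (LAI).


Formula: LAI = total leaf area / ground area  (dimensionless)
LAI = 27.8 m^2 / 17.6 m^2
LAI = 1.58

1.58


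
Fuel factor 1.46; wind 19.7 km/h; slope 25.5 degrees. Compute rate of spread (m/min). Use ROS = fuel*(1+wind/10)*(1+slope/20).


Formula: ROS = fuel * (1 + wind/10) * (1 + slope/20)
Wind factor = 1 + 19.7/10 = 2.97
Slope factor = 1 + 25.5/20 = 2.275
ROS = 1.46 * 2.97 * 2.275 = 9.86 m/min

9.86


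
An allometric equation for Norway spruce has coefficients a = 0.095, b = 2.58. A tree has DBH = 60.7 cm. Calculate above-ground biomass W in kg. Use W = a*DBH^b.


Formula: W = a * DBH^b  (allometric power law)
DBH^b = 60.7^2.58 = 39868.2179
W = 0.095 * 39868.2179 = 3787.5 kg

3787.5


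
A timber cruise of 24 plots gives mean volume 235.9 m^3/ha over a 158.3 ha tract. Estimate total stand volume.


Formula: Total Volume = Mean Volume per ha * Total Area
Total Volume = 235.9 m^3/ha * 158.3 ha
Total Volume = 37343 m^3

37343


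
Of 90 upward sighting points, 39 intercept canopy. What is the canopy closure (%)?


Formula: Canopy closure = covered points / total points * 100
Closure = 39 / 90 * 100
Closure = 0.4333 * 100 = 43.3%

43.3


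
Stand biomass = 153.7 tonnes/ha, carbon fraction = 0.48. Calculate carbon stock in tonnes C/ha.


Formula: Carbon Stock = Biomass * Carbon Fraction
C = 153.7 t/ha * 0.48
C = 73.8 t C/ha

73.8


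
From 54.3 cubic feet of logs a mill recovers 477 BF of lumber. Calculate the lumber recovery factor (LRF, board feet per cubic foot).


Formula: LRF = Lumber Output (BF) / Log Input (ft^3)
LRF = 477 BF / 54.3 ft^3
LRF = 8.78 BF/ft^3

8.78


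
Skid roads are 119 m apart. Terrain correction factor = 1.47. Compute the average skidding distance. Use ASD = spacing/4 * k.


Formula: ASD = (spacing / 4) * correction
Uncorrected distance = spacing / 4 = 119 / 4 = 29.75 m
ASD = 29.75 * 1.47 = 44 m

44


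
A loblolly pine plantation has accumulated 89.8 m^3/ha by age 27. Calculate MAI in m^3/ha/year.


Formula: MAI = Total Volume / Stand Age
MAI = 89.8 m^3/ha / 27 years
MAI = 3.33 m^3/ha/year

3.33


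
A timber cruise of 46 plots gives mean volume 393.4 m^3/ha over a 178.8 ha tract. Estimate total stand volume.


Formula: Total Volume = Mean Volume per ha * Total Area
Total Volume = 393.4 m^3/ha * 178.8 ha
Total Volume = 70340 m^3

70340


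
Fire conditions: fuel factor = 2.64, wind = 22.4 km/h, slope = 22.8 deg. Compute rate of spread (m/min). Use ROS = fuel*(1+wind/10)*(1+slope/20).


Formula: ROS = fuel * (1 + wind/10) * (1 + slope/20)
Wind factor = 1 + 22.4/10 = 3.24
Slope factor = 1 + 22.8/20 = 2.14
ROS = 2.64 * 3.24 * 2.14 = 18.3 m/min

18.3


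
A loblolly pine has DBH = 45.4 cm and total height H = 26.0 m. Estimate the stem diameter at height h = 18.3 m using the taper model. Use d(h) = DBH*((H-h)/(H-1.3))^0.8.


Taper: d(h) = DBH * ((H - h) / (H - 1.3))^0.8
Numerator = H - h = 26.0 - 18.3 = 7.7 m
Denominator = H - 1.3 = 26.0 - 1.3 = 24.7 m
Ratio = 7.7 / 24.7 = 0.31174
d = 45.4 * 0.31174^0.8 = 17.9 cm

17.9


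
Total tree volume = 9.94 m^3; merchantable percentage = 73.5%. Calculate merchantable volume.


Formula: MV = V_total * (merchantable_pct / 100)
Merchantable fraction = 73.5% / 100 = 0.735
MV = 9.94 m^3 * 0.735 = 7.306 m^3

7.306


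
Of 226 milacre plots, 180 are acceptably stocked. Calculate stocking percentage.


Formula: Stocking % = stocked plots / total plots * 100
Stocking = 180 / 226 * 100
Stocking = 0.7965 * 100 = 79.6%

79.6


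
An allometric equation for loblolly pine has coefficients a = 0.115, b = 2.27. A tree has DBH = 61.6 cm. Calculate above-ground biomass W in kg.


Formula: W = a * DBH^b  (allometric power law)
DBH^b = 61.6^2.27 = 11543.7847
W = 0.115 * 11543.7847 = 1327.5 kg

1327.5


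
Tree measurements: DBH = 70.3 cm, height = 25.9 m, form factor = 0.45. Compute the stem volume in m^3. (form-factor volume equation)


Formula: V = pi * (DBH/200)^2 * H * ff
Radius = DBH/200 = 70.3/200 = 0.3515 m
Radius^2 = 0.3515^2 = 0.12355225 m^2
V = pi * 0.12355225 * 25.9 * 0.45
V = 4.524 m^3

4.524


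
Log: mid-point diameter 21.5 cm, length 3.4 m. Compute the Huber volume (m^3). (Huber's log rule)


Huber: V = Am * L,  Am = pi*(Dm/200)^2
Am = pi*(21.5/200)^2 = 0.036305 m^2
V = 0.036305*3.4 = 0.1234 m^3

0.1234


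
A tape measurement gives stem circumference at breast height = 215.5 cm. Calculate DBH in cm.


Formula: DBH = C / pi
DBH = 215.5 / pi
pi = 3.14159...
DBH = 68.6 cm

68.6


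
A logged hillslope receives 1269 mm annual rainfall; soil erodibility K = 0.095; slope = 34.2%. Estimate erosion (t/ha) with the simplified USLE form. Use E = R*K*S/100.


Formula: E = R * K * S / 100  (simplified USLE)
R * K = 1269 * 0.095 = 120.555
E = 120.555 * 34.2 / 100 = 41.23 t/ha

41.23


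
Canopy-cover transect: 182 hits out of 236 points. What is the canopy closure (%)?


Formula: Canopy closure = covered points / total points * 100
Closure = 182 / 236 * 100
Closure = 0.7712 * 100 = 77.1%

77.1


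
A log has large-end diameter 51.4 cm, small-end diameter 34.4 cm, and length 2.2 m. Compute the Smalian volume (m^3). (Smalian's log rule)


Smalian: V = (A1 + A2)/2 * L,  A = pi*(D/200)^2
A1 = pi*(51.4/200)^2 = 0.207499 m^2
A2 = pi*(34.4/200)^2 = 0.092941 m^2
V = (0.207499+0.092941)/2*2.2 = 0.3305 m^3

0.3305


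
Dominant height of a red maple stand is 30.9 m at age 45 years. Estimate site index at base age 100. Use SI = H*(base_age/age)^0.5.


Formula: SI = H_dom * (base_age / age)^0.5
Age ratio = 100 / 45 = 2.22222
sqrt(age_ratio) = 1.49071
SI = 30.9 * 1.49071 = 46.1 m

46.1


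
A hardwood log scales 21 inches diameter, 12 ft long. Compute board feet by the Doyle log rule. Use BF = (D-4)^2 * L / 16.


Doyle: BF = (D - 4)^2 * L / 16
Adjusted diameter = 21 - 4 = 17 in
(D-4)^2 = 17^2 = 289
BF = 289 * 12 / 16 = 217 BF

217


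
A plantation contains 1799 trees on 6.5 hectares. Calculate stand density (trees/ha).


Formula: Stand Density = N_trees / Area_ha
Density = 1799 trees / 6.5 ha
Density = 277 trees/ha

277


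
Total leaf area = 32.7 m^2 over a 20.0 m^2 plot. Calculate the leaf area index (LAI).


Formula: LAI = total leaf area / ground area  (dimensionless)
LAI = 32.7 m^2 / 20.0 m^2
LAI = 1.64

1.64


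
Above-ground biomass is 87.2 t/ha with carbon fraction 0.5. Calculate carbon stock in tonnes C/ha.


Formula: Carbon Stock = Biomass * Carbon Fraction
C = 87.2 t/ha * 0.5
C = 43.6 t C/ha

43.6


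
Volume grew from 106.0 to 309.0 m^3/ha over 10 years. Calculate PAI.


Formula: PAI = (V_T2 - V_T1) / (T2 - T1)
Volume increment = 309.0 - 106.0 = 203.0 m^3/ha
PAI = 203.0 / 10 = 20.3 m^3/ha/year

20.3


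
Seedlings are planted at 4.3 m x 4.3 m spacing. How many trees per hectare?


Formula: TPH = 10000 m^2/ha / (spacing_x * spacing_y)
Area per tree = 4.3 m * 4.3 m = 18.49 m^2
TPH = 10000 / 18.49 = 541 trees/ha

541


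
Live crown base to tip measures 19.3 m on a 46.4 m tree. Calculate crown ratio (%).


Formula: Crown Ratio = (Crown Length / Total Height) * 100
CR = (19.3 m / 46.4 m) * 100
CR = 0.4159 * 100 = 41.6%

41.6


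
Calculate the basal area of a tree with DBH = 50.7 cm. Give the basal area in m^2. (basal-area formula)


Formula: BA = pi * (DBH/2)^2 / 10000  (cm^2 to m^2)
Radius = DBH/2 = 50.7/2 = 25.35 cm
BA = pi * 25.35^2 / 10000
   = 2018.8581 cm^2 / 10000
   = 0.2019 m^2

0.2019


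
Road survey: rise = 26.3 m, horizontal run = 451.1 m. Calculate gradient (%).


Formula: Gradient = rise / run * 100
Gradient = 26.3 / 451.1 * 100 = 5.8%

5.8


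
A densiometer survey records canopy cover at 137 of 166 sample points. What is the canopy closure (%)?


Formula: Canopy closure = covered points / total points * 100
Closure = 137 / 166 * 100
Closure = 0.8253 * 100 = 82.5%

82.5


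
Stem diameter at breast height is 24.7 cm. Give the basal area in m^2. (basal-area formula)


Formula: BA = pi * (DBH/2)^2 / 10000  (cm^2 to m^2)
Radius = DBH/2 = 24.7/2 = 12.35 cm
BA = pi * 12.35^2 / 10000
   = 479.1636 cm^2 / 10000
   = 0.0479 m^2

0.0479


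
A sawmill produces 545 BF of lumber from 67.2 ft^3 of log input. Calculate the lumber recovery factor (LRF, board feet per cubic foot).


Formula: LRF = Lumber Output (BF) / Log Input (ft^3)
LRF = 545 BF / 67.2 ft^3
LRF = 8.11 BF/ft^3

8.11


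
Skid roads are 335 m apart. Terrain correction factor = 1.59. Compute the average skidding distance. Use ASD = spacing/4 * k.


Formula: ASD = (spacing / 4) * correction
Uncorrected distance = spacing / 4 = 335 / 4 = 83.75 m
ASD = 83.75 * 1.59 = 133 m

133


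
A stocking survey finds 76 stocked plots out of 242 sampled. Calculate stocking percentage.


Formula: Stocking % = stocked plots / total plots * 100
Stocking = 76 / 242 * 100
Stocking = 0.314 * 100 = 31.4%

31.4


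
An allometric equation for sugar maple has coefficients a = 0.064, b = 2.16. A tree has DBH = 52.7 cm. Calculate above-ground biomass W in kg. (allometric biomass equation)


Formula: W = a * DBH^b  (allometric power law)
DBH^b = 52.7^2.16 = 5237.3419
W = 0.064 * 5237.3419 = 335.2 kg

335.2


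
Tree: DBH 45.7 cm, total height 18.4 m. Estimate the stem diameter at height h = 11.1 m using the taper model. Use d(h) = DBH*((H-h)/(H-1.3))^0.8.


Taper: d(h) = DBH * ((H - h) / (H - 1.3))^0.8
Numerator = H - h = 18.4 - 11.1 = 7.3 m
Denominator = H - 1.3 = 18.4 - 1.3 = 17.1 m
Ratio = 7.3 / 17.1 = 0.4269
d = 45.7 * 0.4269^0.8 = 23.1 cm

23.1


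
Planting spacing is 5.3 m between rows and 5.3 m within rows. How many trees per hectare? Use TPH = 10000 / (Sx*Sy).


Formula: TPH = 10000 m^2/ha / (spacing_x * spacing_y)
Area per tree = 5.3 m * 5.3 m = 28.09 m^2
TPH = 10000 / 28.09 = 356 trees/ha

356


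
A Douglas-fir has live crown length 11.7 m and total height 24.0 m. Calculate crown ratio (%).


Formula: Crown Ratio = (Crown Length / Total Height) * 100
CR = (11.7 m / 24.0 m) * 100
CR = 0.4875 * 100 = 48.8%

48.8


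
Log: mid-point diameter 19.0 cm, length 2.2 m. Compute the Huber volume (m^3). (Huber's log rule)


Huber: V = Am * L,  Am = pi*(Dm/200)^2
Am = pi*(19.0/200)^2 = 0.028353 m^2
V = 0.028353*2.2 = 0.0624 m^3

0.0624


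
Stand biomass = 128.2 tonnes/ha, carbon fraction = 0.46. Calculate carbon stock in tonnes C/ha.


Formula: Carbon Stock = Biomass * Carbon Fraction
C = 128.2 t/ha * 0.46
C = 59.0 t C/ha

59.0
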